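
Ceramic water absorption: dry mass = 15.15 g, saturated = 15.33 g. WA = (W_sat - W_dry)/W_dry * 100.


WA = (15.33 - 15.15) / 15.15 * 100 = 1.19%

1.19


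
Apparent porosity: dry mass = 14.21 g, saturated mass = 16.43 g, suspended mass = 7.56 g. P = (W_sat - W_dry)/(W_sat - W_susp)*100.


P = (16.43 - 14.21) / (16.43 - 7.56) * 100 = 2.22 / 8.87 * 100 = 25.0%

25.0


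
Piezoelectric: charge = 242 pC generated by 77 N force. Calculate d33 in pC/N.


d33 = 242 / 77 = 3.1 pC/N

3.1


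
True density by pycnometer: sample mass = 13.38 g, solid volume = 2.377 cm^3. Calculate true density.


TD = 13.38 / 2.377 = 5.629 g/cm^3

5.629


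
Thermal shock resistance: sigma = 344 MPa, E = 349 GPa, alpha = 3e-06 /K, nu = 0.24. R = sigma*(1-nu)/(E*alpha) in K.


R = 344*(1-0.24)/(349*1000*3e-06) = 250 K

250


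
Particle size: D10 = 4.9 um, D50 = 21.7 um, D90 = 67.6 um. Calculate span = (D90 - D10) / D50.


Span = (67.6 - 4.9) / 21.7 = 62.7 / 21.7 = 2.889

2.889


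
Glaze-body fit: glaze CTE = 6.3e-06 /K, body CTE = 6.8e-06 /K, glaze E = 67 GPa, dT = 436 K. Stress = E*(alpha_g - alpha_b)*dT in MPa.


Stress = 67*1000*(6.3e-06 - 6.8e-06)*436 = -14.6 MPa

-14.6


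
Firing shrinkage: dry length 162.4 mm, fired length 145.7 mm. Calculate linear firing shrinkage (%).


FS = (162.4 - 145.7) / 162.4 * 100 = 10.28%

10.28


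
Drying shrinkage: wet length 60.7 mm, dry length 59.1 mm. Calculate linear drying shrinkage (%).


DS = (60.7 - 59.1) / 60.7 * 100 = 2.64%

2.64


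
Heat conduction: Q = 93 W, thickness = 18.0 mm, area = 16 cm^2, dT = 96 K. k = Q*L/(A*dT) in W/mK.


k = 93*18.0/1000/(16/10000*96) = 10.9 W/mK

10.9


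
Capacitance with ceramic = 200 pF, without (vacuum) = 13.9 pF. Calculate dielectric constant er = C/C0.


er = 200 / 13.9 = 14.39

14.39


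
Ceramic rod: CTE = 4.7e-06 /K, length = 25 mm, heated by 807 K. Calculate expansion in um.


dL = 4.7e-06 * 25 * 807 * 1000 = 94.823 um

94.823


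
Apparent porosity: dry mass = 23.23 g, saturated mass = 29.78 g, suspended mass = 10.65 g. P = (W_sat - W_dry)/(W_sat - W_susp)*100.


P = (29.78 - 23.23) / (29.78 - 10.65) * 100 = 6.55 / 19.13 * 100 = 34.2%

34.2


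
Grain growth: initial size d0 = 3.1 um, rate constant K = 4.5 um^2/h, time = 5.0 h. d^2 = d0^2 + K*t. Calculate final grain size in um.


d^2 = 3.1^2 + 4.5*5.0 = 32.11
d = sqrt(32.11) = 5.67 um

5.67


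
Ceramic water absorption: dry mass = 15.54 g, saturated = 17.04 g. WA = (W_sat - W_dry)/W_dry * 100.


WA = (17.04 - 15.54) / 15.54 * 100 = 9.65%

9.65


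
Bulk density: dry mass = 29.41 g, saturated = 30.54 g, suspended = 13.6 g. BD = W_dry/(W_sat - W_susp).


BD = 29.41 / (30.54 - 13.6) = 29.41 / 16.94 = 1.736 g/cm^3

1.736


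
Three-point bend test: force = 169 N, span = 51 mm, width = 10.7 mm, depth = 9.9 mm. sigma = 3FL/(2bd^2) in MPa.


sigma = 3*169*51/(2*10.7*9.9^2) = 12.3 MPa

12.3


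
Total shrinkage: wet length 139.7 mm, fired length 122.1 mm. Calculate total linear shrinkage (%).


TS = (139.7 - 122.1) / 139.7 * 100 = 12.6%

12.6


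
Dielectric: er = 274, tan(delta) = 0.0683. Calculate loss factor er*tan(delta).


Loss = 274 * 0.0683 = 18.714

18.714


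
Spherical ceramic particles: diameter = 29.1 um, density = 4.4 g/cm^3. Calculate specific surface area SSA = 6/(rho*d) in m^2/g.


SSA = 6 / (4.4 * 29.1) = 0.047 m^2/g

0.047


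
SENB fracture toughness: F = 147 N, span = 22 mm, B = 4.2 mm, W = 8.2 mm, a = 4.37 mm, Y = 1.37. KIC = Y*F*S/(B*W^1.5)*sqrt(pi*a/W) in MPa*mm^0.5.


KIC = 1.37*147*22/(4.2*8.2^1.5)*sqrt(pi*4.37/8.2) = 58.13

58.13


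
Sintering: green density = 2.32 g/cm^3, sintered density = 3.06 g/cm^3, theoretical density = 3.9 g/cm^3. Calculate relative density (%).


Relative = 3.06 / 3.9 * 100 = 78.5%

78.5


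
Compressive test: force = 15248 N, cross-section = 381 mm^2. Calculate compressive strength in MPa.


CS = 15248 / 381 = 40.0 MPa

40.0


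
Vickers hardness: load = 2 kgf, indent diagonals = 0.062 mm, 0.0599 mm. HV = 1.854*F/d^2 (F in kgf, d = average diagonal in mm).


d_avg = (0.062+0.0599)/2 = 0.06095 mm
HV = 1.854*2/0.06095^2 = 998

998


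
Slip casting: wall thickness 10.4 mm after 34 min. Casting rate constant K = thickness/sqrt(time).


K = 10.4 / sqrt(34) = 10.4 / 5.831 = 1.784 mm/min^0.5

1.784


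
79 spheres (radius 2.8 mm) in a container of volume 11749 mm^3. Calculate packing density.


V_sphere = 4/3*pi*2.8^3 = 91.9523 mm^3
Total V = 79*91.9523 = 7264.2317 mm^3
PD = 7264.2317 / 11749 = 0.618

0.618


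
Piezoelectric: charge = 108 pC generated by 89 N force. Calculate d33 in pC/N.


d33 = 108 / 89 = 1.2 pC/N

1.2


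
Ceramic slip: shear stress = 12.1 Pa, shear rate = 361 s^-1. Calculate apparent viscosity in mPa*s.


eta = tau/gamma * 1000 = 12.1/361 * 1000 = 33.5 mPa*s

33.5


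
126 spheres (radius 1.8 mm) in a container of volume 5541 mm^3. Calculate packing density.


V_sphere = 4/3*pi*1.8^3 = 24.429 mm^3
Total V = 126*24.429 = 3078.054 mm^3
PD = 3078.054 / 5541 = 0.556

0.556


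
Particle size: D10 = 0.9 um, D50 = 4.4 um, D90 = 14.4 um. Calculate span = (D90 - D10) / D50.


Span = (14.4 - 0.9) / 4.4 = 13.5 / 4.4 = 3.068

3.068


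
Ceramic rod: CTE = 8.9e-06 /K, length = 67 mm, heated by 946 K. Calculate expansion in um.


dL = 8.9e-06 * 67 * 946 * 1000 = 564.1 um

564.1


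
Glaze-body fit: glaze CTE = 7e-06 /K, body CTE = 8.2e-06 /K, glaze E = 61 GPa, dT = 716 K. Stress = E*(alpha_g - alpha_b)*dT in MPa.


Stress = 61*1000*(7e-06 - 8.2e-06)*716 = -52.4 MPa

-52.4


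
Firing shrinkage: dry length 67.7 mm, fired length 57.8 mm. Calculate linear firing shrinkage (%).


FS = (67.7 - 57.8) / 67.7 * 100 = 14.62%

14.62


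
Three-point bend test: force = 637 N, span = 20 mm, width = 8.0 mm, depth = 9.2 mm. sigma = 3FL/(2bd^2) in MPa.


sigma = 3*637*20/(2*8.0*9.2^2) = 28.2 MPa

28.2


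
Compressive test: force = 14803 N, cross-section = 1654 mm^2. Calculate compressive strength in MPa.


CS = 14803 / 1654 = 8.9 MPa

8.9


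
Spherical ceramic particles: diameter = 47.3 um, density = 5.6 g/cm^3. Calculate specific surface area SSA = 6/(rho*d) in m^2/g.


SSA = 6 / (5.6 * 47.3) = 0.023 m^2/g

0.023


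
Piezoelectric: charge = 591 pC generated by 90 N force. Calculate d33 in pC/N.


d33 = 591 / 90 = 6.6 pC/N

6.6


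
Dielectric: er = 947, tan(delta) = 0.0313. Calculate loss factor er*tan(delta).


Loss = 947 * 0.0313 = 29.641

29.641


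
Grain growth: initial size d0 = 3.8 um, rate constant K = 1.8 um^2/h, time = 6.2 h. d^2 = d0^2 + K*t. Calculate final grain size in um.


d^2 = 3.8^2 + 1.8*6.2 = 25.6
d = sqrt(25.6) = 5.06 um

5.06


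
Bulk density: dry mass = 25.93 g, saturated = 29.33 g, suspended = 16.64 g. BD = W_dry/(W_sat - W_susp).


BD = 25.93 / (29.33 - 16.64) = 25.93 / 12.69 = 2.043 g/cm^3

2.043


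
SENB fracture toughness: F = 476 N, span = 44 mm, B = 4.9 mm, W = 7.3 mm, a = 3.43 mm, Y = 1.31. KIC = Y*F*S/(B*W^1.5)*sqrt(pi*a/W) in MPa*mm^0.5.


KIC = 1.31*476*44/(4.9*7.3^1.5)*sqrt(pi*3.43/7.3) = 344.91

344.91


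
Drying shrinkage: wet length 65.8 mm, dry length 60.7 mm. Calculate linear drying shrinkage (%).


DS = (65.8 - 60.7) / 65.8 * 100 = 7.75%

7.75


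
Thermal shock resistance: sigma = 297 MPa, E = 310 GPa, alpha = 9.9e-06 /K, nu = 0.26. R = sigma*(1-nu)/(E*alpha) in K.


R = 297*(1-0.26)/(310*1000*9.9e-06) = 72 K

72


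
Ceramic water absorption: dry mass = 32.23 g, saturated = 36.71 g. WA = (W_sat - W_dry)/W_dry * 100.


WA = (36.71 - 32.23) / 32.23 * 100 = 13.9%

13.9


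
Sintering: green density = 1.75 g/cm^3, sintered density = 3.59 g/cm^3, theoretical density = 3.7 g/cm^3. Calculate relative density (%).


Relative = 3.59 / 3.7 * 100 = 97.0%

97.0


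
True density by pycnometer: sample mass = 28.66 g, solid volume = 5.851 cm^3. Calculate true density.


TD = 28.66 / 5.851 = 4.898 g/cm^3

4.898


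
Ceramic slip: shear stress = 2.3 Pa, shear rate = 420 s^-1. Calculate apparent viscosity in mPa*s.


eta = tau/gamma * 1000 = 2.3/420 * 1000 = 5.5 mPa*s

5.5


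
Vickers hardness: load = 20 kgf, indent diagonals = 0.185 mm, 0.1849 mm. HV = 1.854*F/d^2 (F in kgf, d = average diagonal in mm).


d_avg = (0.185+0.1849)/2 = 0.18495 mm
HV = 1.854*20/0.18495^2 = 1084

1084


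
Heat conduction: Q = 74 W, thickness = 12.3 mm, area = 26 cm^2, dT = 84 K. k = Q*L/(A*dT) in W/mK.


k = 74*12.3/1000/(26/10000*84) = 4.17 W/mK

4.17


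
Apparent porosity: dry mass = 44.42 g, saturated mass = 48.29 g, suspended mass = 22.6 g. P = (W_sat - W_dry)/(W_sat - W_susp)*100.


P = (48.29 - 44.42) / (48.29 - 22.6) * 100 = 3.87 / 25.69 * 100 = 15.1%

15.1


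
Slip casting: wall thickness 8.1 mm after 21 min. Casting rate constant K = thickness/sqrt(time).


K = 8.1 / sqrt(21) = 8.1 / 4.5826 = 1.768 mm/min^0.5

1.768


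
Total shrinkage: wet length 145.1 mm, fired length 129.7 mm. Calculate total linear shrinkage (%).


TS = (145.1 - 129.7) / 145.1 * 100 = 10.61%

10.61


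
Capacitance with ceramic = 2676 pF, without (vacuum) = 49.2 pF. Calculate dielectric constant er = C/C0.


er = 2676 / 49.2 = 54.39

54.39


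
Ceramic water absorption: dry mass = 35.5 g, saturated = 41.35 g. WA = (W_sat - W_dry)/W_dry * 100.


WA = (41.35 - 35.5) / 35.5 * 100 = 16.48%

16.48


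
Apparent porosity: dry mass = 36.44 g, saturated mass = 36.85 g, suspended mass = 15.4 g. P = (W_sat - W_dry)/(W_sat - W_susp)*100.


P = (36.85 - 36.44) / (36.85 - 15.4) * 100 = 0.41 / 21.45 * 100 = 1.9%

1.9


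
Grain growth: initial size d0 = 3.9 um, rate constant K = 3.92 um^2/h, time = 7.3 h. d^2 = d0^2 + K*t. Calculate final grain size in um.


d^2 = 3.9^2 + 3.92*7.3 = 43.826
d = sqrt(43.826) = 6.62 um

6.62


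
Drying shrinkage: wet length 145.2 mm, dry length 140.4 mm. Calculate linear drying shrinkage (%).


DS = (145.2 - 140.4) / 145.2 * 100 = 3.31%

3.31


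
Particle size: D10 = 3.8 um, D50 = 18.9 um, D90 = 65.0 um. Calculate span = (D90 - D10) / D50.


Span = (65.0 - 3.8) / 18.9 = 61.2 / 18.9 = 3.238

3.238


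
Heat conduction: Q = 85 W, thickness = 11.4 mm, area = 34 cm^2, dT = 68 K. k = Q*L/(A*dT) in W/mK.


k = 85*11.4/1000/(34/10000*68) = 4.19 W/mK

4.19


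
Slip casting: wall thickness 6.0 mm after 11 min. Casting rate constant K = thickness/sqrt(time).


K = 6.0 / sqrt(11) = 6.0 / 3.3166 = 1.809 mm/min^0.5

1.809


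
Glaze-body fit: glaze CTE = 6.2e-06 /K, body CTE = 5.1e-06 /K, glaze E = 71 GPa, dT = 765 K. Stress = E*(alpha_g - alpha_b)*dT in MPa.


Stress = 71*1000*(6.2e-06 - 5.1e-06)*765 = 59.7 MPa

59.7


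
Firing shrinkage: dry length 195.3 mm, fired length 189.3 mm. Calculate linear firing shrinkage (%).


FS = (195.3 - 189.3) / 195.3 * 100 = 3.07%

3.07


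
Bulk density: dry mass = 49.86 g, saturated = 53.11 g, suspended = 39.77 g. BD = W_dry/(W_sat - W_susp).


BD = 49.86 / (53.11 - 39.77) = 49.86 / 13.34 = 3.738 g/cm^3

3.738


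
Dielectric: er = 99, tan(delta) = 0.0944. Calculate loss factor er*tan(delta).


Loss = 99 * 0.0944 = 9.346

9.346


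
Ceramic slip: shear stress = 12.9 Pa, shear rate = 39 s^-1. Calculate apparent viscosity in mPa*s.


eta = tau/gamma * 1000 = 12.9/39 * 1000 = 330.8 mPa*s

330.8


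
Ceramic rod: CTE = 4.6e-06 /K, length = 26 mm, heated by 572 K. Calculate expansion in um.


dL = 4.6e-06 * 26 * 572 * 1000 = 68.411 um

68.411


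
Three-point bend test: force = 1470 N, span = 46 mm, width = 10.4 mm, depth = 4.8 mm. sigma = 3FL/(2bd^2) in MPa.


sigma = 3*1470*46/(2*10.4*4.8^2) = 423.3 MPa

423.3


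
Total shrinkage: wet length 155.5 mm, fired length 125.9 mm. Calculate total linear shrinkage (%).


TS = (155.5 - 125.9) / 155.5 * 100 = 19.04%

19.04


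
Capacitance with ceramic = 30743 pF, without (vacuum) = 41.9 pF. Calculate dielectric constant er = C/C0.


er = 30743 / 41.9 = 733.72

733.72


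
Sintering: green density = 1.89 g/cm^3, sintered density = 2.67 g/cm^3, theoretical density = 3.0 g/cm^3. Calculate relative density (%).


Relative = 2.67 / 3.0 * 100 = 89.0%

89.0


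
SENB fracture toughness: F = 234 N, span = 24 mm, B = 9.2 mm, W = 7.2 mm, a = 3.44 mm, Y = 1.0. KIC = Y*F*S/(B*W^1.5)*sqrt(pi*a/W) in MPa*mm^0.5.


KIC = 1.0*234*24/(9.2*7.2^1.5)*sqrt(pi*3.44/7.2) = 38.71

38.71


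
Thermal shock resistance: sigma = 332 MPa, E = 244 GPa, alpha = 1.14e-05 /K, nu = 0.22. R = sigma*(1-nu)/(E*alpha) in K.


R = 332*(1-0.22)/(244*1000*1.14e-05) = 93 K

93


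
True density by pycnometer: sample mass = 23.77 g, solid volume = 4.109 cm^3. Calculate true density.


TD = 23.77 / 4.109 = 5.785 g/cm^3

5.785


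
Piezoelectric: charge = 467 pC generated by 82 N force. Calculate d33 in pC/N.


d33 = 467 / 82 = 5.7 pC/N

5.7


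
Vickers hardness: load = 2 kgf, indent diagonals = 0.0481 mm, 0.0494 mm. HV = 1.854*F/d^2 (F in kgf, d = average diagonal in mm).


d_avg = (0.0481+0.0494)/2 = 0.04875 mm
HV = 1.854*2/0.04875^2 = 1560

1560


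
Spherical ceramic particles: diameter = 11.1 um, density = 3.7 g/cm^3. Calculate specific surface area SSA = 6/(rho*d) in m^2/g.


SSA = 6 / (3.7 * 11.1) = 0.146 m^2/g

0.146


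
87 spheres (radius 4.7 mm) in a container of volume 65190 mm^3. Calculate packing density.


V_sphere = 4/3*pi*4.7^3 = 434.8928 mm^3
Total V = 87*434.8928 = 37835.6736 mm^3
PD = 37835.6736 / 65190 = 0.58

0.58


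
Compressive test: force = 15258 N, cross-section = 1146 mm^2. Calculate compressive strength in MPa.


CS = 15258 / 1146 = 13.3 MPa

13.3


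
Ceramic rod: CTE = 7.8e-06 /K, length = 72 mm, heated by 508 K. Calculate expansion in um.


dL = 7.8e-06 * 72 * 508 * 1000 = 285.293 um

285.293


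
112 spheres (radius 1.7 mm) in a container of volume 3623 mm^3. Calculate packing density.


V_sphere = 4/3*pi*1.7^3 = 20.5795 mm^3
Total V = 112*20.5795 = 2304.904 mm^3
PD = 2304.904 / 3623 = 0.636

0.636


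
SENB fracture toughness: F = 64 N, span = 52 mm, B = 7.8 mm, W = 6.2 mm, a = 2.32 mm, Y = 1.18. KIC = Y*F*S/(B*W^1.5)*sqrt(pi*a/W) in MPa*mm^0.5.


KIC = 1.18*64*52/(7.8*6.2^1.5)*sqrt(pi*2.32/6.2) = 35.36

35.36


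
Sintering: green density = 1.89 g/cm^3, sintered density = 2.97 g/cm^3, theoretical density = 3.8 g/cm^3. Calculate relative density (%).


Relative = 2.97 / 3.8 * 100 = 78.2%

78.2


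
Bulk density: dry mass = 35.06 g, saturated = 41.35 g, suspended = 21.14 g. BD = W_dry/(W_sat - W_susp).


BD = 35.06 / (41.35 - 21.14) = 35.06 / 20.21 = 1.735 g/cm^3

1.735


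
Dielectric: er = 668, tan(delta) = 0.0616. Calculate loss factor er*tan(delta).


Loss = 668 * 0.0616 = 41.149

41.149


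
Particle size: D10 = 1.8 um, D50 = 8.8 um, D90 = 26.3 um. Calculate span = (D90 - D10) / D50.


Span = (26.3 - 1.8) / 8.8 = 24.5 / 8.8 = 2.784

2.784


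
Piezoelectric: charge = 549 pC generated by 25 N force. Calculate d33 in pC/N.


d33 = 549 / 25 = 22.0 pC/N

22.0


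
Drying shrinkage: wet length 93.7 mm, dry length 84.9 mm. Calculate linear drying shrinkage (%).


DS = (93.7 - 84.9) / 93.7 * 100 = 9.39%

9.39


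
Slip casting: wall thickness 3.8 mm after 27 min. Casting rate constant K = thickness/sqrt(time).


K = 3.8 / sqrt(27) = 3.8 / 5.1962 = 0.731 mm/min^0.5

0.731


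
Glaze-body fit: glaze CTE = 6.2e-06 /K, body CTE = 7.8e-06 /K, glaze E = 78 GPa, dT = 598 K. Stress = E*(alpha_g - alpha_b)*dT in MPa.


Stress = 78*1000*(6.2e-06 - 7.8e-06)*598 = -74.6 MPa

-74.6


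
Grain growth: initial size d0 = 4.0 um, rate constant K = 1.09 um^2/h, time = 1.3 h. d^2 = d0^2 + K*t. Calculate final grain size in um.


d^2 = 4.0^2 + 1.09*1.3 = 17.417
d = sqrt(17.417) = 4.17 um

4.17


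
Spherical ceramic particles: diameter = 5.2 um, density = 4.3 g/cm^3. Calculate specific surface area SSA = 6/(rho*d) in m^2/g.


SSA = 6 / (4.3 * 5.2) = 0.268 m^2/g

0.268


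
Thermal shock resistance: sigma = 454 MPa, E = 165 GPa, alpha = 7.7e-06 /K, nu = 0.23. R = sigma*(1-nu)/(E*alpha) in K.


R = 454*(1-0.23)/(165*1000*7.7e-06) = 275 K

275


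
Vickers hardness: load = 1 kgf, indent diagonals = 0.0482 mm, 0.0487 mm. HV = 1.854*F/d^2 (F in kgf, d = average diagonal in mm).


d_avg = (0.0482+0.0487)/2 = 0.04845 mm
HV = 1.854*1/0.04845^2 = 790

790


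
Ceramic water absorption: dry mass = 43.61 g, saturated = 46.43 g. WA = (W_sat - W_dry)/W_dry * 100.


WA = (46.43 - 43.61) / 43.61 * 100 = 6.47%

6.47


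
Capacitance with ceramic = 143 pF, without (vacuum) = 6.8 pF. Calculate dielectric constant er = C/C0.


er = 143 / 6.8 = 21.03

21.03


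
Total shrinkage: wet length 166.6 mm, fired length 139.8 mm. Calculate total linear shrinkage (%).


TS = (166.6 - 139.8) / 166.6 * 100 = 16.09%

16.09


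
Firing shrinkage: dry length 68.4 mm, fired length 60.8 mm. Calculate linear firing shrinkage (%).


FS = (68.4 - 60.8) / 68.4 * 100 = 11.11%

11.11


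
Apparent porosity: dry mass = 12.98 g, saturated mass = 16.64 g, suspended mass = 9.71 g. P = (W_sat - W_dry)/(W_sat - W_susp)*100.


P = (16.64 - 12.98) / (16.64 - 9.71) * 100 = 3.66 / 6.93 * 100 = 52.8%

52.8


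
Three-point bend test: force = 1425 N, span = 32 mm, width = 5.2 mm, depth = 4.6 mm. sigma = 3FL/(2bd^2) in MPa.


sigma = 3*1425*32/(2*5.2*4.6^2) = 621.6 MPa

621.6


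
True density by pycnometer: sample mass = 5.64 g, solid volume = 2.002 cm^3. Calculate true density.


TD = 5.64 / 2.002 = 2.817 g/cm^3

2.817


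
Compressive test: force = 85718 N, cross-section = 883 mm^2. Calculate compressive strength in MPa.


CS = 85718 / 883 = 97.1 MPa

97.1


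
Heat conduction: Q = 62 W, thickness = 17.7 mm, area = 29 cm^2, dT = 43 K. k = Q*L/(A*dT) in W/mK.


k = 62*17.7/1000/(29/10000*43) = 8.8 W/mK

8.8


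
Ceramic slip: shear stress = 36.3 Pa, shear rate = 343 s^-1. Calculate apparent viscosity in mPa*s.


eta = tau/gamma * 1000 = 36.3/343 * 1000 = 105.8 mPa*s

105.8


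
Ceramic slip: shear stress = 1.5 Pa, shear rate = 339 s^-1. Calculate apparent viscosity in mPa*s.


eta = tau/gamma * 1000 = 1.5/339 * 1000 = 4.4 mPa*s

4.4


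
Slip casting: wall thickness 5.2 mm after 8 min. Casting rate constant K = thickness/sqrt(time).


K = 5.2 / sqrt(8) = 5.2 / 2.8284 = 1.838 mm/min^0.5

1.838


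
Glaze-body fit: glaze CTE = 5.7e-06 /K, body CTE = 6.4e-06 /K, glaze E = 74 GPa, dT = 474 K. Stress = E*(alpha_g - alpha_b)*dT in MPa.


Stress = 74*1000*(5.7e-06 - 6.4e-06)*474 = -24.6 MPa

-24.6


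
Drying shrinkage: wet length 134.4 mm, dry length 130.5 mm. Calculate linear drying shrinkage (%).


DS = (134.4 - 130.5) / 134.4 * 100 = 2.9%

2.9


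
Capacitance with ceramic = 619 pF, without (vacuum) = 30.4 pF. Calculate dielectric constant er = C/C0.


er = 619 / 30.4 = 20.36

20.36


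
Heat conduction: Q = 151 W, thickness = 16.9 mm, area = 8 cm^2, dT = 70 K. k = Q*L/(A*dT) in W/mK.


k = 151*16.9/1000/(8/10000*70) = 45.57 W/mK

45.57


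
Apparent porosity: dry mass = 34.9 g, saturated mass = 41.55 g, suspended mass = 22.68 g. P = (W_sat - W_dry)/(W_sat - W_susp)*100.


P = (41.55 - 34.9) / (41.55 - 22.68) * 100 = 6.65 / 18.87 * 100 = 35.2%

35.2


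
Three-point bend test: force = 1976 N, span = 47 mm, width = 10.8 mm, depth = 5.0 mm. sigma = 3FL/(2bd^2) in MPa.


sigma = 3*1976*47/(2*10.8*5.0^2) = 516.0 MPa

516.0


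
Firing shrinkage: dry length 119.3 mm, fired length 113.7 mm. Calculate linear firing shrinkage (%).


FS = (119.3 - 113.7) / 119.3 * 100 = 4.69%

4.69


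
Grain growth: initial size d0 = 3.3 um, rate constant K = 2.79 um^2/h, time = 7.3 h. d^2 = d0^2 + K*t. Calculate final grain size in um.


d^2 = 3.3^2 + 2.79*7.3 = 31.257
d = sqrt(31.257) = 5.59 um

5.59


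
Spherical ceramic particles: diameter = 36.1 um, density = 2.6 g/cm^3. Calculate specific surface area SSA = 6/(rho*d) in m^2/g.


SSA = 6 / (2.6 * 36.1) = 0.064 m^2/g

0.064


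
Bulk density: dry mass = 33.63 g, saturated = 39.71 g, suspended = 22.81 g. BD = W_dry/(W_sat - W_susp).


BD = 33.63 / (39.71 - 22.81) = 33.63 / 16.9 = 1.99 g/cm^3

1.99


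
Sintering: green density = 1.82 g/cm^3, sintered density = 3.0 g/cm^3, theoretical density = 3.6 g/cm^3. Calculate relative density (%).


Relative = 3.0 / 3.6 * 100 = 83.3%

83.3


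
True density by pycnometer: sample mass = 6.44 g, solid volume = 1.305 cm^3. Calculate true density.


TD = 6.44 / 1.305 = 4.935 g/cm^3

4.935


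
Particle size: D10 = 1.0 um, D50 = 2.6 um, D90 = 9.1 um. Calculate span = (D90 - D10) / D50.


Span = (9.1 - 1.0) / 2.6 = 8.1 / 2.6 = 3.115

3.115


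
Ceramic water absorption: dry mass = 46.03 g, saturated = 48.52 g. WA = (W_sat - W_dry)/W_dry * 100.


WA = (48.52 - 46.03) / 46.03 * 100 = 5.41%

5.41


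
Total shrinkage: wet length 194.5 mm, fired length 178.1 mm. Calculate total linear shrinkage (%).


TS = (194.5 - 178.1) / 194.5 * 100 = 8.43%

8.43


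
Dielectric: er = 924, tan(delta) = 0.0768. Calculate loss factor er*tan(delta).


Loss = 924 * 0.0768 = 70.963

70.963


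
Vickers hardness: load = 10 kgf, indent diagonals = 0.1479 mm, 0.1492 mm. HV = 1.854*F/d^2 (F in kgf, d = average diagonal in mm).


d_avg = (0.1479+0.1492)/2 = 0.14855 mm
HV = 1.854*10/0.14855^2 = 840

840


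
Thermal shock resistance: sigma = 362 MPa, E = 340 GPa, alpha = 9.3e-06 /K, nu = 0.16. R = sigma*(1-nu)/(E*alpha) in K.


R = 362*(1-0.16)/(340*1000*9.3e-06) = 96 K

96


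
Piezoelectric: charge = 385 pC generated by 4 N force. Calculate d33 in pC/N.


d33 = 385 / 4 = 96.3 pC/N

96.3


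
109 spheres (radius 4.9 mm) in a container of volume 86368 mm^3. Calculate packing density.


V_sphere = 4/3*pi*4.9^3 = 492.807 mm^3
Total V = 109*492.807 = 53715.963 mm^3
PD = 53715.963 / 86368 = 0.622

0.622


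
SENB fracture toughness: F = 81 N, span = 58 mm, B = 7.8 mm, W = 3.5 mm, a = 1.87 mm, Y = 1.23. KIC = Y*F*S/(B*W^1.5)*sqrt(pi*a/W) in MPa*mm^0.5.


KIC = 1.23*81*58/(7.8*3.5^1.5)*sqrt(pi*1.87/3.5) = 146.58

146.58


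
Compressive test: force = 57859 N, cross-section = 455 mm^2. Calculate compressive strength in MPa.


CS = 57859 / 455 = 127.2 MPa

127.2


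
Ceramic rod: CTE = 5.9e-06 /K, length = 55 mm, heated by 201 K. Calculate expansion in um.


dL = 5.9e-06 * 55 * 201 * 1000 = 65.225 um

65.225


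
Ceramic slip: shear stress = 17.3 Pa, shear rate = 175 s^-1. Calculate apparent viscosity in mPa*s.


eta = tau/gamma * 1000 = 17.3/175 * 1000 = 98.9 mPa*s

98.9


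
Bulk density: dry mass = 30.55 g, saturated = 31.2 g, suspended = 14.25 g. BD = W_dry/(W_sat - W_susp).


BD = 30.55 / (31.2 - 14.25) = 30.55 / 16.95 = 1.802 g/cm^3

1.802


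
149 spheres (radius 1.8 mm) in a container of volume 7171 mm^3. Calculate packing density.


V_sphere = 4/3*pi*1.8^3 = 24.429 mm^3
Total V = 149*24.429 = 3639.921 mm^3
PD = 3639.921 / 7171 = 0.508

0.508


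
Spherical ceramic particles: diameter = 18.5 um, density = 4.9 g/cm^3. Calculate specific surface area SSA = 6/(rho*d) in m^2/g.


SSA = 6 / (4.9 * 18.5) = 0.066 m^2/g

0.066


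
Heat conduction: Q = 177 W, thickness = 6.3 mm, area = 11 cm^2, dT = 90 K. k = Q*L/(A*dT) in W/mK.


k = 177*6.3/1000/(11/10000*90) = 11.26 W/mK

11.26


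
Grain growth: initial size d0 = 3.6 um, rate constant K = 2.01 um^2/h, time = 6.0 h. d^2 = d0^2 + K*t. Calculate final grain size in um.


d^2 = 3.6^2 + 2.01*6.0 = 25.02
d = sqrt(25.02) = 5.0 um

5.0


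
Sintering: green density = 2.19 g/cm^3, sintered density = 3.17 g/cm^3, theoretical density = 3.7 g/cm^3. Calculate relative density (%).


Relative = 3.17 / 3.7 * 100 = 85.7%

85.7


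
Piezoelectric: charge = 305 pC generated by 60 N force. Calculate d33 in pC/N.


d33 = 305 / 60 = 5.1 pC/N

5.1


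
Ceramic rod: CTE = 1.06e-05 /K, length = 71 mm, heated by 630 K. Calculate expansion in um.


dL = 1.06e-05 * 71 * 630 * 1000 = 474.138 um

474.138


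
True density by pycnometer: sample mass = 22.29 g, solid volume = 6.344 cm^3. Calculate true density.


TD = 22.29 / 6.344 = 3.514 g/cm^3

3.514


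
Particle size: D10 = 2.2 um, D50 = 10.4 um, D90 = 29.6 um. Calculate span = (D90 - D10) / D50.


Span = (29.6 - 2.2) / 10.4 = 27.4 / 10.4 = 2.635

2.635


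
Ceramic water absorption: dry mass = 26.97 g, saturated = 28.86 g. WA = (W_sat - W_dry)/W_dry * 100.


WA = (28.86 - 26.97) / 26.97 * 100 = 7.01%

7.01


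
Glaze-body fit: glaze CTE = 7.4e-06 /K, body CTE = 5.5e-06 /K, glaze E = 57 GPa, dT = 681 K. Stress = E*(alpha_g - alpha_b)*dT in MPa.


Stress = 57*1000*(7.4e-06 - 5.5e-06)*681 = 73.8 MPa

73.8


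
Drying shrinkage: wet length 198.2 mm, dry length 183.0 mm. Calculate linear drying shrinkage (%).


DS = (198.2 - 183.0) / 198.2 * 100 = 7.67%

7.67


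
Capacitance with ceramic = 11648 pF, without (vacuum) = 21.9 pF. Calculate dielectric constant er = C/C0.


er = 11648 / 21.9 = 531.87

531.87


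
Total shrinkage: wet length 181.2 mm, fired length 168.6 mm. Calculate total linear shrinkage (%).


TS = (181.2 - 168.6) / 181.2 * 100 = 6.95%

6.95


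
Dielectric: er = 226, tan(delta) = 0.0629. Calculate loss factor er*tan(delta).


Loss = 226 * 0.0629 = 14.215

14.215


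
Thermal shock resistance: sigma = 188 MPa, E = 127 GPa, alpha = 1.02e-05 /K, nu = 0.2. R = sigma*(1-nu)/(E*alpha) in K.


R = 188*(1-0.2)/(127*1000*1.02e-05) = 116 K

116


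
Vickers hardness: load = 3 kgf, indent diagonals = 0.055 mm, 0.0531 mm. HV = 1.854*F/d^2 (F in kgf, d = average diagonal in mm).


d_avg = (0.055+0.0531)/2 = 0.05405 mm
HV = 1.854*3/0.05405^2 = 1904

1904


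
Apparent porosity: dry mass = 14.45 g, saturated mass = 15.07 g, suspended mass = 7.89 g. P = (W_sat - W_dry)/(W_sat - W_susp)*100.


P = (15.07 - 14.45) / (15.07 - 7.89) * 100 = 0.62 / 7.18 * 100 = 8.6%

8.6


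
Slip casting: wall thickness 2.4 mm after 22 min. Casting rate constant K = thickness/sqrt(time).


K = 2.4 / sqrt(22) = 2.4 / 4.6904 = 0.512 mm/min^0.5

0.512


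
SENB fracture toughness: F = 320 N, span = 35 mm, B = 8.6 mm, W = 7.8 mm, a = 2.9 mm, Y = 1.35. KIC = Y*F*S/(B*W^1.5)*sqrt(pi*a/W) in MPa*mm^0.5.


KIC = 1.35*320*35/(8.6*7.8^1.5)*sqrt(pi*2.9/7.8) = 87.22

87.22


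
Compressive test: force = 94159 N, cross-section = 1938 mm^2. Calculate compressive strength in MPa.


CS = 94159 / 1938 = 48.6 MPa

48.6


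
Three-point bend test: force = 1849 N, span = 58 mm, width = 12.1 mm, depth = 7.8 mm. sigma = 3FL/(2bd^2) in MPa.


sigma = 3*1849*58/(2*12.1*7.8^2) = 218.5 MPa

218.5


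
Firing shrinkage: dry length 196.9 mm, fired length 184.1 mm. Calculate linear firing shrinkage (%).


FS = (196.9 - 184.1) / 196.9 * 100 = 6.5%

6.5


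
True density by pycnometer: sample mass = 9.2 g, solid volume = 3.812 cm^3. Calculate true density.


TD = 9.2 / 3.812 = 2.413 g/cm^3

2.413


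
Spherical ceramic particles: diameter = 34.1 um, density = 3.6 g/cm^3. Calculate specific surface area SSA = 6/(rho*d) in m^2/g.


SSA = 6 / (3.6 * 34.1) = 0.049 m^2/g

0.049


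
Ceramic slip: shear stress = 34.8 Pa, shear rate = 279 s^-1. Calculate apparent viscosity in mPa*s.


eta = tau/gamma * 1000 = 34.8/279 * 1000 = 124.7 mPa*s

124.7


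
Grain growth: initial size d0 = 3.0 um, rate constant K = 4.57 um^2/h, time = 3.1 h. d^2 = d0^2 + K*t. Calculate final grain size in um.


d^2 = 3.0^2 + 4.57*3.1 = 23.167
d = sqrt(23.167) = 4.81 um

4.81


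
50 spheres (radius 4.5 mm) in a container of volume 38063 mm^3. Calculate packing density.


V_sphere = 4/3*pi*4.5^3 = 381.7035 mm^3
Total V = 50*381.7035 = 19085.175 mm^3
PD = 19085.175 / 38063 = 0.501

0.501


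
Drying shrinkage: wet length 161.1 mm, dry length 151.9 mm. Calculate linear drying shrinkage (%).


DS = (161.1 - 151.9) / 161.1 * 100 = 5.71%

5.71


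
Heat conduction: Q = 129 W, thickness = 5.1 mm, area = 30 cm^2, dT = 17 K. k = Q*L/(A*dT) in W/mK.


k = 129*5.1/1000/(30/10000*17) = 12.9 W/mK

12.9


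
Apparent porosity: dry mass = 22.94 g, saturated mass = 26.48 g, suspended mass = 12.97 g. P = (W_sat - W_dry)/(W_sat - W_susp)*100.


P = (26.48 - 22.94) / (26.48 - 12.97) * 100 = 3.54 / 13.51 * 100 = 26.2%

26.2


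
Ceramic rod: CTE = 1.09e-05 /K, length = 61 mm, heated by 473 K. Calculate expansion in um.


dL = 1.09e-05 * 61 * 473 * 1000 = 314.498 um

314.498


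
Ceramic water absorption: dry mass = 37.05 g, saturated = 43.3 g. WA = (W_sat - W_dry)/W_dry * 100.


WA = (43.3 - 37.05) / 37.05 * 100 = 16.87%

16.87


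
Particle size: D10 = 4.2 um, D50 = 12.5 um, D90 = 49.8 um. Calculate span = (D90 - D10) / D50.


Span = (49.8 - 4.2) / 12.5 = 45.6 / 12.5 = 3.648

3.648


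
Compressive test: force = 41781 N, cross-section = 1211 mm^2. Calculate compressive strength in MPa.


CS = 41781 / 1211 = 34.5 MPa

34.5


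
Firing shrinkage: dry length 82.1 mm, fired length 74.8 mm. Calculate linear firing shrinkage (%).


FS = (82.1 - 74.8) / 82.1 * 100 = 8.89%

8.89


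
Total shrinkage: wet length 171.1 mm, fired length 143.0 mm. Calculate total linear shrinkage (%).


TS = (171.1 - 143.0) / 171.1 * 100 = 16.42%

16.42


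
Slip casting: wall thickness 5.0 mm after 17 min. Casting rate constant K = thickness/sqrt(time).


K = 5.0 / sqrt(17) = 5.0 / 4.1231 = 1.213 mm/min^0.5

1.213


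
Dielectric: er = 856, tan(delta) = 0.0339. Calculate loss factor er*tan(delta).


Loss = 856 * 0.0339 = 29.018

29.018


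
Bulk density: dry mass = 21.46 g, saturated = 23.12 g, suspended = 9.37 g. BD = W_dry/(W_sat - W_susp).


BD = 21.46 / (23.12 - 9.37) = 21.46 / 13.75 = 1.561 g/cm^3

1.561


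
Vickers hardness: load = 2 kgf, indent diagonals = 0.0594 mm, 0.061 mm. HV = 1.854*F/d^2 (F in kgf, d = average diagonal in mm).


d_avg = (0.0594+0.061)/2 = 0.0602 mm
HV = 1.854*2/0.0602^2 = 1023

1023


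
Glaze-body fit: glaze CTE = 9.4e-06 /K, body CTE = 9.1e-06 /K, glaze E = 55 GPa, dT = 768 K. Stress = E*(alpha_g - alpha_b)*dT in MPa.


Stress = 55*1000*(9.4e-06 - 9.1e-06)*768 = 12.7 MPa

12.7


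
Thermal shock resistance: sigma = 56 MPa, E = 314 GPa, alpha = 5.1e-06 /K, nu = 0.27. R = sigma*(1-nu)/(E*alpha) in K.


R = 56*(1-0.27)/(314*1000*5.1e-06) = 26 K

26


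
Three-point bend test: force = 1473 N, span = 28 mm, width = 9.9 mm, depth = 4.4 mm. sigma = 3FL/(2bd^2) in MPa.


sigma = 3*1473*28/(2*9.9*4.4^2) = 322.8 MPa

322.8


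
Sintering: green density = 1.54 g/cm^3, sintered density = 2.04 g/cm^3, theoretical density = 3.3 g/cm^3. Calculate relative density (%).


Relative = 2.04 / 3.3 * 100 = 61.8%

61.8


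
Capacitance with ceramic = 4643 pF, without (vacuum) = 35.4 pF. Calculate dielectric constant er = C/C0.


er = 4643 / 35.4 = 131.16

131.16


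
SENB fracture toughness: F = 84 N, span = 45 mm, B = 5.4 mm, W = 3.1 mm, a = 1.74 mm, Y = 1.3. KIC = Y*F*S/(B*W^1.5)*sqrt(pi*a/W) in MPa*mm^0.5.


KIC = 1.3*84*45/(5.4*3.1^1.5)*sqrt(pi*1.74/3.1) = 221.39

221.39


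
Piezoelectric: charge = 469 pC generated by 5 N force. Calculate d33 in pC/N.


d33 = 469 / 5 = 93.8 pC/N

93.8


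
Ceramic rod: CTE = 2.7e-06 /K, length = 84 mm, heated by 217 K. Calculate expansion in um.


dL = 2.7e-06 * 84 * 217 * 1000 = 49.216 um

49.216


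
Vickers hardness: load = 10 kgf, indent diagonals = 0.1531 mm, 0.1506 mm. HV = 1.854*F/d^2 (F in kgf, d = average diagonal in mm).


d_avg = (0.1531+0.1506)/2 = 0.15185 mm
HV = 1.854*10/0.15185^2 = 804

804


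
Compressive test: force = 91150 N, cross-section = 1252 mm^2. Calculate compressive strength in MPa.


CS = 91150 / 1252 = 72.8 MPa

72.8


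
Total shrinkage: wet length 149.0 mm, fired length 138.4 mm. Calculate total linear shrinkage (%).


TS = (149.0 - 138.4) / 149.0 * 100 = 7.11%

7.11


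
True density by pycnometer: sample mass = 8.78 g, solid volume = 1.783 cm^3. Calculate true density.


TD = 8.78 / 1.783 = 4.924 g/cm^3

4.924


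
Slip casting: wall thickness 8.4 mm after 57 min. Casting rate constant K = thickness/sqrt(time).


K = 8.4 / sqrt(57) = 8.4 / 7.5498 = 1.113 mm/min^0.5

1.113


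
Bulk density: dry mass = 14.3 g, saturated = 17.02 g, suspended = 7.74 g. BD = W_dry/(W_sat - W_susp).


BD = 14.3 / (17.02 - 7.74) = 14.3 / 9.28 = 1.541 g/cm^3

1.541


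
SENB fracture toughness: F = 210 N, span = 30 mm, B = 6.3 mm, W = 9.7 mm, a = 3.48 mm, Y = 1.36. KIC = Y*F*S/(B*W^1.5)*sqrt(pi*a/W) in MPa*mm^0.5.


KIC = 1.36*210*30/(6.3*9.7^1.5)*sqrt(pi*3.48/9.7) = 47.79

47.79


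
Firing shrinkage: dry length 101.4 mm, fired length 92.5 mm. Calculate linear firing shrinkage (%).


FS = (101.4 - 92.5) / 101.4 * 100 = 8.78%

8.78


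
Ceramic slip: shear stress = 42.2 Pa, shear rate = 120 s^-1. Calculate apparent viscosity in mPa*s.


eta = tau/gamma * 1000 = 42.2/120 * 1000 = 351.7 mPa*s

351.7


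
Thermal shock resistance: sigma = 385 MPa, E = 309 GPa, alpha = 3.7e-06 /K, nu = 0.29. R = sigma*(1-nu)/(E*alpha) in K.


R = 385*(1-0.29)/(309*1000*3.7e-06) = 239 K

239


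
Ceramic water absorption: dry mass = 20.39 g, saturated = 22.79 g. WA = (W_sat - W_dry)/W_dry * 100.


WA = (22.79 - 20.39) / 20.39 * 100 = 11.77%

11.77


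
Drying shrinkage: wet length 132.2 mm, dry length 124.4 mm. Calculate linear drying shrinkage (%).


DS = (132.2 - 124.4) / 132.2 * 100 = 5.9%

5.9


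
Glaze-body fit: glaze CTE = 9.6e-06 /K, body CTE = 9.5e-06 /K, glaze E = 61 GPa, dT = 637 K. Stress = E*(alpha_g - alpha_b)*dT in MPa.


Stress = 61*1000*(9.6e-06 - 9.5e-06)*637 = 3.9 MPa

3.9


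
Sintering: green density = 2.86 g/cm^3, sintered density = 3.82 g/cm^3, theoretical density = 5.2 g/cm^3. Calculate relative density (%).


Relative = 3.82 / 5.2 * 100 = 73.5%

73.5


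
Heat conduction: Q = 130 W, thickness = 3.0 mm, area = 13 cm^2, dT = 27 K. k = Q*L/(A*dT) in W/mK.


k = 130*3.0/1000/(13/10000*27) = 11.11 W/mK

11.11


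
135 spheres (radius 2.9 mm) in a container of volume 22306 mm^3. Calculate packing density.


V_sphere = 4/3*pi*2.9^3 = 102.1604 mm^3
Total V = 135*102.1604 = 13791.654 mm^3
PD = 13791.654 / 22306 = 0.618

0.618


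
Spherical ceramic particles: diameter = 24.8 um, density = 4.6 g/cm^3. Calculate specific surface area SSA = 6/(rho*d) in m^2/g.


SSA = 6 / (4.6 * 24.8) = 0.053 m^2/g

0.053


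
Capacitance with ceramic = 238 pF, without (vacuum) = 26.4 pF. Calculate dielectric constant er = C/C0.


er = 238 / 26.4 = 9.02

9.02


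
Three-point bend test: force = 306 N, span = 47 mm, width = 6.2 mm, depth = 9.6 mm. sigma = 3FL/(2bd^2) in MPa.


sigma = 3*306*47/(2*6.2*9.6^2) = 37.8 MPa

37.8


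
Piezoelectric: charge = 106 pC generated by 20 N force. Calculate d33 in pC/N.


d33 = 106 / 20 = 5.3 pC/N

5.3


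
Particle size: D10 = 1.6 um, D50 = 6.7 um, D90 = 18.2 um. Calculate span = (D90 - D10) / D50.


Span = (18.2 - 1.6) / 6.7 = 16.6 / 6.7 = 2.478

2.478


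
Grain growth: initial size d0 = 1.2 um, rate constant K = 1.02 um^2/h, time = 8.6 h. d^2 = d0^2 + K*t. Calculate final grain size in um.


d^2 = 1.2^2 + 1.02*8.6 = 10.212
d = sqrt(10.212) = 3.2 um

3.2


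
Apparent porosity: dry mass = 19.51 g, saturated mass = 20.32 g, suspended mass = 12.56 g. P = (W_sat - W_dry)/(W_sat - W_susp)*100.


P = (20.32 - 19.51) / (20.32 - 12.56) * 100 = 0.81 / 7.76 * 100 = 10.4%

10.4


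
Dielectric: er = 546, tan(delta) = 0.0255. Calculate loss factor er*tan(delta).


Loss = 546 * 0.0255 = 13.923

13.923


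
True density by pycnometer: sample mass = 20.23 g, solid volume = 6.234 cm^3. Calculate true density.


TD = 20.23 / 6.234 = 3.245 g/cm^3

3.245


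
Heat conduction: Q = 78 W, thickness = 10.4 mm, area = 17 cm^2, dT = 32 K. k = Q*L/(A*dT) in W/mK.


k = 78*10.4/1000/(17/10000*32) = 14.91 W/mK

14.91


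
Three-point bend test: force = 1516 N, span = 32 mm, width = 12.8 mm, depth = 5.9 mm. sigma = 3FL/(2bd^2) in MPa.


sigma = 3*1516*32/(2*12.8*5.9^2) = 163.3 MPa

163.3


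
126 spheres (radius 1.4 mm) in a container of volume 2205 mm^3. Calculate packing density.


V_sphere = 4/3*pi*1.4^3 = 11.494 mm^3
Total V = 126*11.494 = 1448.244 mm^3
PD = 1448.244 / 2205 = 0.657

0.657


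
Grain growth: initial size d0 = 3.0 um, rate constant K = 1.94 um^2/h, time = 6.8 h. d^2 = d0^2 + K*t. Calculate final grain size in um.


d^2 = 3.0^2 + 1.94*6.8 = 22.192
d = sqrt(22.192) = 4.71 um

4.71


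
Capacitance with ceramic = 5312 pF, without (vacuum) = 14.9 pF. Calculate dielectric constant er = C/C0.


er = 5312 / 14.9 = 356.51

356.51


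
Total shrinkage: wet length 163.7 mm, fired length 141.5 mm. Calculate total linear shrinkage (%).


TS = (163.7 - 141.5) / 163.7 * 100 = 13.56%

13.56


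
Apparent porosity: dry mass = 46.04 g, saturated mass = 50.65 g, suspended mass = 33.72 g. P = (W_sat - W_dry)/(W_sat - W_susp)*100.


P = (50.65 - 46.04) / (50.65 - 33.72) * 100 = 4.61 / 16.93 * 100 = 27.2%

27.2


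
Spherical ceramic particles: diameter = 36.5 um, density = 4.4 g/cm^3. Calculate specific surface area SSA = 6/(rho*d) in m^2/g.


SSA = 6 / (4.4 * 36.5) = 0.037 m^2/g

0.037


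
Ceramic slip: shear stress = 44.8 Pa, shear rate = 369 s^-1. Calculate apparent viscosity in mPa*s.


eta = tau/gamma * 1000 = 44.8/369 * 1000 = 121.4 mPa*s

121.4


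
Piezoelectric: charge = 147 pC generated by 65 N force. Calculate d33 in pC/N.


d33 = 147 / 65 = 2.3 pC/N

2.3


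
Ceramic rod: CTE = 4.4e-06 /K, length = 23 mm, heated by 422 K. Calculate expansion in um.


dL = 4.4e-06 * 23 * 422 * 1000 = 42.706 um

42.706


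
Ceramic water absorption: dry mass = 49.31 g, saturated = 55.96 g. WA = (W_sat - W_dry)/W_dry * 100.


WA = (55.96 - 49.31) / 49.31 * 100 = 13.49%

13.49


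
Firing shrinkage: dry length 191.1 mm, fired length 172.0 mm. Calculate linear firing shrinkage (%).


FS = (191.1 - 172.0) / 191.1 * 100 = 9.99%

9.99


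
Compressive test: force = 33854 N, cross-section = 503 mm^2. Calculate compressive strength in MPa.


CS = 33854 / 503 = 67.3 MPa

67.3


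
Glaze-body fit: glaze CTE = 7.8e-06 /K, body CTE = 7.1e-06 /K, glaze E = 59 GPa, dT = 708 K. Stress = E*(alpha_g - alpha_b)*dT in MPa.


Stress = 59*1000*(7.8e-06 - 7.1e-06)*708 = 29.2 MPa

29.2


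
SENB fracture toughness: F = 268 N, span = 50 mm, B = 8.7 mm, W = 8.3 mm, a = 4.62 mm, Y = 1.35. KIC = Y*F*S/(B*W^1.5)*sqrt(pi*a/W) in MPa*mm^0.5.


KIC = 1.35*268*50/(8.7*8.3^1.5)*sqrt(pi*4.62/8.3) = 114.99

114.99


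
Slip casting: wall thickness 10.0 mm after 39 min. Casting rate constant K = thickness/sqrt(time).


K = 10.0 / sqrt(39) = 10.0 / 6.245 = 1.601 mm/min^0.5

1.601


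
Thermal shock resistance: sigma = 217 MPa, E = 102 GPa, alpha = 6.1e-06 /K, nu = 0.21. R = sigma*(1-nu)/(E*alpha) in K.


R = 217*(1-0.21)/(102*1000*6.1e-06) = 276 K

276


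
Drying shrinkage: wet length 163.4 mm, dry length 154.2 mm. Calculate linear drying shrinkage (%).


DS = (163.4 - 154.2) / 163.4 * 100 = 5.63%

5.63


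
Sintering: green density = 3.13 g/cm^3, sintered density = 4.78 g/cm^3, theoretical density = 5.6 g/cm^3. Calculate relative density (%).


Relative = 4.78 / 5.6 * 100 = 85.4%

85.4


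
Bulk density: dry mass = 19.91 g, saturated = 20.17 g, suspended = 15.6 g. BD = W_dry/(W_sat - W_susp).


BD = 19.91 / (20.17 - 15.6) = 19.91 / 4.57 = 4.357 g/cm^3

4.357
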